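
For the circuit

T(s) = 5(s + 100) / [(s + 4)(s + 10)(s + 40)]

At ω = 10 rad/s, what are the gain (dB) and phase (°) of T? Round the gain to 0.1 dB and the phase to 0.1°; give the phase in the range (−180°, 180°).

-21.9 dB, -121.5°

At s = jω = j10:
zero (s+100): 100 + j10 → |·| = √(100²+10²) = √10100 ≈ 100.5, ∠ = arctan(10/100) ≈ 5.71°
pole (s+4): 4 + j10 → |·| = √(4²+10²) = √116 ≈ 10.77, ∠ = arctan(10/4) ≈ 68.20°
pole (s+10): 10 + j10 → |·| = √(10²+10²) = √200 ≈ 14.142, ∠ = arctan(10/10) ≈ 45.00°
pole (s+40): 40 + j10 → |·| = √(40²+10²) = √1700 ≈ 41.231, ∠ = arctan(10/40) ≈ 14.04°
|T| = 5 · 100.5 / 6279.9 ≈ 0.080017
Gain = 20 log₁₀(0.080017) ≈ -21.94 dB
∠T = 5.71° − 127.24° = -121.53°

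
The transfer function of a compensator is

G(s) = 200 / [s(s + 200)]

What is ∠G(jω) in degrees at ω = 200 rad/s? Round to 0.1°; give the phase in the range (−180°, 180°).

-135.0°

At s = jω = j200:
pole (s+200): 200 + j200 → |·| = √(200²+200²) = √80000 ≈ 282.84, ∠ = arctan(200/200) ≈ 45.00°
pole at origin: |s| = 200, ∠ = 90.00° (in denominator)
∠G = 0.00° − 135.00° = -135.00°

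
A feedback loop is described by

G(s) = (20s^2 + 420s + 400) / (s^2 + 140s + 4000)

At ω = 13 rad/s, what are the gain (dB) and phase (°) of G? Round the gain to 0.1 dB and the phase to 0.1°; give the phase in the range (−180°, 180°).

Substitute s = j13:
Numerator: 20(j13)^2 + 420(j13) + 400 = -2980 + j5460
Denominator: (j13)^2 + 140(j13) + 4000 = 3831 + j1820
|N| = √(2980² + 5460²) ≈ 6220.3, ∠N ≈ 118.63°
|D| = √(3831² + 1820²) ≈ 4241.3, ∠D ≈ 25.41°
|G| = 6220.3 / 4241.3 ≈ 1.4666
Gain = 20 log₁₀(1.4666) ≈ 3.33 dB
∠G = 118.63° − 25.41° = 93.22°

3.3 dB, 93.2°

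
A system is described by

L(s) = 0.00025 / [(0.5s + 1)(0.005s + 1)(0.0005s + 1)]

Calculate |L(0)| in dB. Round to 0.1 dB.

-72.0 dB

L(0) = 0.00025 · 1 / 1 = 0.00025
20 log₁₀(0.00025) ≈ -72.04 dB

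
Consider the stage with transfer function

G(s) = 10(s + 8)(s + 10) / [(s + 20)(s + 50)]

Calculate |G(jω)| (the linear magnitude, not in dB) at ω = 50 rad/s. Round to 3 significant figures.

At s = jω = j50:
zero (s+8): 8 + j50 → |·| = √(8²+50²) = √2564 ≈ 50.636, ∠ = arctan(50/8) ≈ 80.91°
zero (s+10): 10 + j50 → |·| = √(10²+50²) = √2600 ≈ 50.99, ∠ = arctan(50/10) ≈ 78.69°
pole (s+20): 20 + j50 → |·| = √(20²+50²) = √2900 ≈ 53.852, ∠ = arctan(50/20) ≈ 68.20°
pole (s+50): 50 + j50 → |·| = √(50²+50²) = √5000 ≈ 70.711, ∠ = arctan(50/50) ≈ 45.00°
|G| = 10 · 2581.9 / 3807.9 ≈ 6.7804

6.78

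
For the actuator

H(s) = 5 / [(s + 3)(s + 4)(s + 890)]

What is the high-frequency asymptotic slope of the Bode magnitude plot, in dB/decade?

Each pole contributes −20 dB/decade at high frequency; each zero contributes +20 dB/decade.
Net: 0 zero(s) − 3 pole(s) → -60 dB/decade.

-60 dB/decade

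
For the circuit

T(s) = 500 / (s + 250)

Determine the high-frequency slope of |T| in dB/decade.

-20 dB/decade

Each pole contributes −20 dB/decade at high frequency; each zero contributes +20 dB/decade.
Net: 0 zero(s) − 1 pole(s) → -20 dB/decade.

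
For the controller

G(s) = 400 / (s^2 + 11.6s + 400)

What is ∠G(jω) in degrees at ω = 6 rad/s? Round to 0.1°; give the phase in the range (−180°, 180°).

At s = jω = j6:
quadratic: (j6)² + 11.6·j6 + 400 = 364 + j69.6 → |·| ≈ 370.59, ∠ ≈ 10.82°
∠G = 0.00° − 10.82° = -10.82°

-10.8°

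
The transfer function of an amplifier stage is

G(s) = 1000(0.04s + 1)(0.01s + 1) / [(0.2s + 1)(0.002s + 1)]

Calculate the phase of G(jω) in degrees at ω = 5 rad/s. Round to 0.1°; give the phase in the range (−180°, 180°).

-31.4°

At ω = 5 rad/s:
zero (1 + j5·0.04) = 1 + j0.2 → |·| ≈ 1.0198, ∠ ≈ 11.31°
zero (1 + j5·0.01) = 1 + j0.05 → |·| ≈ 1.0012, ∠ ≈ 2.86°
pole (1 + j5·0.2) = 1 + j1 → |·| ≈ 1.4142, ∠ ≈ 45.00°
pole (1 + j5·0.002) = 1 + j0.01 → |·| ≈ 1, ∠ ≈ 0.57°
∠G = (11.31° + 2.86°) − (45.00° + 0.57°) = -31.40°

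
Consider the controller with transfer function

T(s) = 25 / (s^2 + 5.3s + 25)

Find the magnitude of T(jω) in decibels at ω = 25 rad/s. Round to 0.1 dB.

-27.8 dB

At s = jω = j25:
quadratic: (j25)² + 5.3·j25 + 25 = -600 + j132.5 → |·| ≈ 614.46, ∠ ≈ 167.55°
|T| = 25 / 614.46 ≈ 0.040686
Gain = 20 log₁₀(0.040686) ≈ -27.81 dB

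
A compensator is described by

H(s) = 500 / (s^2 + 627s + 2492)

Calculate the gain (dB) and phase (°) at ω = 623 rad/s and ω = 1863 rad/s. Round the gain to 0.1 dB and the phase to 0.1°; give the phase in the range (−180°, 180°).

ω = 623: -60.8 dB, -134.6°; ω = 1863: -77.3 dB, -161.4°

Substitute s = j623:
Numerator: 500 = 500 + j0
Denominator: (j623)^2 + 627(j623) + 2492 = -385637 + j390621
|N| = √(500² + 0²) ≈ 500, ∠N ≈ 0.00°
|D| = √(385637² + 390621²) ≈ 5.4891e+05, ∠D ≈ 134.63°
|H| = 500 / 5.4891e+05 ≈ 0.0009109
Gain = 20 log₁₀(0.0009109) ≈ -60.81 dB
∠H = 0.00° − 134.63° = -134.63°

Substitute s = j1863:
Numerator: 500 = 500 + j0
Denominator: (j1863)^2 + 627(j1863) + 2492 = -3468277 + j1168101
|N| = √(500² + 0²) ≈ 500, ∠N ≈ 0.00°
|D| = √(3468277² + 1168101²) ≈ 3.6597e+06, ∠D ≈ 161.39°
|H| = 500 / 3.6597e+06 ≈ 0.00013662
Gain = 20 log₁₀(0.00013662) ≈ -77.29 dB
∠H = 0.00° − 161.39° = -161.39°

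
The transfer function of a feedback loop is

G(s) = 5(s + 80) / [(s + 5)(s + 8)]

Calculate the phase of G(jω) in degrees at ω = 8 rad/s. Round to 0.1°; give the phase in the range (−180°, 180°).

At s = jω = j8:
zero (s+80): 80 + j8 → |·| = √(80²+8²) = √6464 ≈ 80.399, ∠ = arctan(8/80) ≈ 5.71°
pole (s+5): 5 + j8 → |·| = √(5²+8²) = √89 ≈ 9.434, ∠ = arctan(8/5) ≈ 57.99°
pole (s+8): 8 + j8 → |·| = √(8²+8²) = √128 ≈ 11.314, ∠ = arctan(8/8) ≈ 45.00°
∠G = 5.71° − 102.99° = -97.28°

-97.3°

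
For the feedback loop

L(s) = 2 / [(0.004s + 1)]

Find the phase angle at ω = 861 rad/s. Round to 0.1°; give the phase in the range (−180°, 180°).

At ω = 861 rad/s:
pole (1 + j861·0.004) = 1 + j3.444 → |·| ≈ 3.5862, ∠ ≈ 73.81°
∠L = (0°) − (73.81°) = -73.81°

-73.8°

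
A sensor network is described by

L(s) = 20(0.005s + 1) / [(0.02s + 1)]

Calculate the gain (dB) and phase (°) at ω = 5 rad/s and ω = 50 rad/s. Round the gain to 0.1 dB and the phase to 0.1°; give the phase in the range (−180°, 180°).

ω = 5: 26.0 dB, -4.3°; ω = 50: 23.3 dB, -31.0°

At ω = 5 rad/s:
zero (1 + j5·0.005) = 1 + j0.025 → |·| ≈ 1.0003, ∠ ≈ 1.43°
pole (1 + j5·0.02) = 1 + j0.1 → |·| ≈ 1.005, ∠ ≈ 5.71°
|L| = 20 · 1.0003 / (1.005) ≈ 19.906
Gain = 20 log₁₀(19.906) ≈ 25.98 dB
∠L = (1.43°) − (5.71°) = -4.28°

At ω = 50 rad/s:
zero (1 + j50·0.005) = 1 + j0.25 → |·| ≈ 1.0308, ∠ ≈ 14.04°
pole (1 + j50·0.02) = 1 + j1 → |·| ≈ 1.4142, ∠ ≈ 45.00°
|L| = 20 · 1.0308 / (1.4142) ≈ 14.578
Gain = 20 log₁₀(14.578) ≈ 23.27 dB
∠L = (14.04°) − (45.00°) = -30.96°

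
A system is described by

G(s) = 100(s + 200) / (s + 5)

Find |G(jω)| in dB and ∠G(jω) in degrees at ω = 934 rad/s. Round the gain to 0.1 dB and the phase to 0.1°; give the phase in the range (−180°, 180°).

40.2 dB, -11.8°

At s = jω = j934:
zero (s+200): 200 + j934 → |·| = √(200²+934²) = √912356 ≈ 955.17, ∠ = arctan(934/200) ≈ 77.91°
pole (s+5): 5 + j934 → |·| = √(5²+934²) = √872381 ≈ 934.01, ∠ = arctan(934/5) ≈ 89.69°
|G| = 100 · 955.17 / 934.01 ≈ 102.27
Gain = 20 log₁₀(102.27) ≈ 40.19 dB
∠G = 77.91° − 89.69° = -11.78°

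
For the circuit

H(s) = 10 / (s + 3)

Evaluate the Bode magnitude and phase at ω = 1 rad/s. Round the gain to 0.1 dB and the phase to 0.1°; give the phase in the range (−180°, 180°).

10.0 dB, -18.4°

Substitute s = j1:
Numerator: 10 = 10 + j0
Denominator: (j1) + 3 = 3 + j1
|N| = √(10² + 0²) ≈ 10, ∠N ≈ 0.00°
|D| = √(3² + 1²) ≈ 3.1623, ∠D ≈ 18.43°
|H| = 10 / 3.1623 ≈ 3.1623
Gain = 20 log₁₀(3.1623) ≈ 10.00 dB
∠H = 0.00° − 18.43° = -18.43°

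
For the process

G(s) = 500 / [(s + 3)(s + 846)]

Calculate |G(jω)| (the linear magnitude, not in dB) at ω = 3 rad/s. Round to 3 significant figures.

0.139

At s = jω = j3:
pole (s+3): 3 + j3 → |·| = √(3²+3²) = √18 ≈ 4.2426, ∠ = arctan(3/3) ≈ 45.00°
pole (s+846): 846 + j3 → |·| = √(846²+3²) = √715725 ≈ 846.01, ∠ = arctan(3/846) ≈ 0.20°
|G| = 500 / 3589.3 ≈ 0.1393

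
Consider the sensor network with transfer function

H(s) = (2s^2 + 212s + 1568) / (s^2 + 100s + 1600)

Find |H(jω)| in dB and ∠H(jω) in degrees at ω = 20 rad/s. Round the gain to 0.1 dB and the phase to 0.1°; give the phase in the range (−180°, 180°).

5.3 dB, 20.7°

Substitute s = j20:
Numerator: 2(j20)^2 + 212(j20) + 1568 = 768 + j4240
Denominator: (j20)^2 + 100(j20) + 1600 = 1200 + j2000
|N| = √(768² + 4240²) ≈ 4309, ∠N ≈ 79.73°
|D| = √(1200² + 2000²) ≈ 2332.4, ∠D ≈ 59.04°
|H| = 4309 / 2332.4 ≈ 1.8475
Gain = 20 log₁₀(1.8475) ≈ 5.33 dB
∠H = 79.73° − 59.04° = 20.69°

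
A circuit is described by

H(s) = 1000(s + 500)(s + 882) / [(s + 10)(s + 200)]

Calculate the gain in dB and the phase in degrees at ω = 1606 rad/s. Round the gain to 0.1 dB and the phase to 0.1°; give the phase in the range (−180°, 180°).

61.5 dB, -38.6°

At s = jω = j1606:
zero (s+500): 500 + j1606 → |·| = √(500²+1606²) = √2829236 ≈ 1682, ∠ = arctan(1606/500) ≈ 72.71°
zero (s+882): 882 + j1606 → |·| = √(882²+1606²) = √3357160 ≈ 1832.3, ∠ = arctan(1606/882) ≈ 61.22°
pole (s+10): 10 + j1606 → |·| = √(10²+1606²) = √2579336 ≈ 1606, ∠ = arctan(1606/10) ≈ 89.64°
pole (s+200): 200 + j1606 → |·| = √(200²+1606²) = √2619236 ≈ 1618.4, ∠ = arctan(1606/200) ≈ 82.90°
|H| = 1000 · 3.0819e+06 / 2.5992e+06 ≈ 1185.7
Gain = 20 log₁₀(1185.7) ≈ 61.48 dB
∠H = 133.93° − 172.54° = -38.61°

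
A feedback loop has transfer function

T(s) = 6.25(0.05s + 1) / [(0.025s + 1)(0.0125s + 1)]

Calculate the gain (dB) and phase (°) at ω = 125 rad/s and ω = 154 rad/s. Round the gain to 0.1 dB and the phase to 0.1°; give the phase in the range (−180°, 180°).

ω = 125: 16.3 dB, -48.7°; ω = 154: 15.0 dB, -55.4°

At ω = 125 rad/s:
zero (1 + j125·0.05) = 1 + j6.25 → |·| ≈ 6.3295, ∠ ≈ 80.91°
pole (1 + j125·0.025) = 1 + j3.125 → |·| ≈ 3.2811, ∠ ≈ 72.26°
pole (1 + j125·0.0125) = 1 + j1.5625 → |·| ≈ 1.8551, ∠ ≈ 57.38°
|T| = 6.25 · 6.3295 / (3.2811 · 1.8551) ≈ 6.4992
Gain = 20 log₁₀(6.4992) ≈ 16.26 dB
∠T = (80.91°) − (72.26° + 57.38°) = -48.73°

At ω = 154 rad/s:
zero (1 + j154·0.05) = 1 + j7.7 → |·| ≈ 7.7647, ∠ ≈ 82.60°
pole (1 + j154·0.025) = 1 + j3.85 → |·| ≈ 3.9778, ∠ ≈ 75.44°
pole (1 + j154·0.0125) = 1 + j1.925 → |·| ≈ 2.1692, ∠ ≈ 62.55°
|T| = 6.25 · 7.7647 / (3.9778 · 2.1692) ≈ 5.6242
Gain = 20 log₁₀(5.6242) ≈ 15.00 dB
∠T = (82.60°) − (75.44° + 62.55°) = -55.39°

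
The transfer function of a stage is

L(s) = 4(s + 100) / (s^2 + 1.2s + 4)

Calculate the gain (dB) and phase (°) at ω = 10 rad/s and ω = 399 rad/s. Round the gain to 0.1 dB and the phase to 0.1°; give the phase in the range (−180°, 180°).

At s = jω = j10:
zero (s+100): 100 + j10 → |·| = √(100²+10²) = √10100 ≈ 100.5, ∠ = arctan(10/100) ≈ 5.71°
quadratic: (j10)² + 1.2·j10 + 4 = -96 + j12 → |·| ≈ 96.747, ∠ ≈ 172.87°
|L| = 4 · 100.5 / 96.747 ≈ 4.1552
Gain = 20 log₁₀(4.1552) ≈ 12.37 dB
∠L = 5.71° − 172.87° = -167.16°

At s = jω = j399:
zero (s+100): 100 + j399 → |·| = √(100²+399²) = √169201 ≈ 411.34, ∠ = arctan(399/100) ≈ 75.93°
quadratic: (j399)² + 1.2·j399 + 4 = -159197 + j478.8 → |·| ≈ 1.592e+05, ∠ ≈ 179.83°
|L| = 4 · 411.34 / 1.592e+05 ≈ 0.010335
Gain = 20 log₁₀(0.010335) ≈ -39.71 dB
∠L = 75.93° − 179.83° = -103.90°

ω = 10: 12.4 dB, -167.2°; ω = 399: -39.7 dB, -103.9°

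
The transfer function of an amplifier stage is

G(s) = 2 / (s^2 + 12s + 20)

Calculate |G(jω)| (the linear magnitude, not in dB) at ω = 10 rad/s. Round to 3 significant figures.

Substitute s = j10:
Numerator: 2 = 2 + j0
Denominator: (j10)^2 + 12(j10) + 20 = -80 + j120
|N| = √(2² + 0²) ≈ 2, ∠N ≈ 0.00°
|D| = √(80² + 120²) ≈ 144.22, ∠D ≈ 123.69°
|G| = 2 / 144.22 ≈ 0.013868

0.0139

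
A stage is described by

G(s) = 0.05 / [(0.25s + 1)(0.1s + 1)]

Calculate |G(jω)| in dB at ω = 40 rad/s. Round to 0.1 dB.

-58.4 dB

At ω = 40 rad/s:
pole (1 + j40·0.25) = 1 + j10 → |·| ≈ 10.05, ∠ ≈ 84.29°
pole (1 + j40·0.1) = 1 + j4 → |·| ≈ 4.1231, ∠ ≈ 75.96°
|G| = 0.05 · 1 / (10.05 · 4.1231) ≈ 0.0012066
Gain = 20 log₁₀(0.0012066) ≈ -58.37 dB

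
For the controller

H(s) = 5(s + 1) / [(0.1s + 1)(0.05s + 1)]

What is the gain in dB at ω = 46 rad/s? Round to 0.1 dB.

At ω = 46 rad/s:
zero (1 + j46·1) = 1 + j46 → |·| ≈ 46.011, ∠ ≈ 88.75°
pole (1 + j46·0.1) = 1 + j4.6 → |·| ≈ 4.7074, ∠ ≈ 77.74°
pole (1 + j46·0.05) = 1 + j2.3 → |·| ≈ 2.508, ∠ ≈ 66.50°
|H| = 5 · 46.011 / (4.7074 · 2.508) ≈ 19.486
Gain = 20 log₁₀(19.486) ≈ 25.79 dB

25.8 dB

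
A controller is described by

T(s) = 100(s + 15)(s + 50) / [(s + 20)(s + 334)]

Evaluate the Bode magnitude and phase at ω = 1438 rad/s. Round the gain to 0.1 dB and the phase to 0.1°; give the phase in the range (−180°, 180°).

At s = jω = j1438:
zero (s+15): 15 + j1438 → |·| = √(15²+1438²) = √2068069 ≈ 1438.1, ∠ = arctan(1438/15) ≈ 89.40°
zero (s+50): 50 + j1438 → |·| = √(50²+1438²) = √2070344 ≈ 1438.9, ∠ = arctan(1438/50) ≈ 88.01°
pole (s+20): 20 + j1438 → |·| = √(20²+1438²) = √2068244 ≈ 1438.1, ∠ = arctan(1438/20) ≈ 89.20°
pole (s+334): 334 + j1438 → |·| = √(334²+1438²) = √2179400 ≈ 1476.3, ∠ = arctan(1438/334) ≈ 76.92°
|T| = 100 · 2.0693e+06 / 2.1231e+06 ≈ 97.466
Gain = 20 log₁₀(97.466) ≈ 39.78 dB
∠T = 177.41° − 166.12° = 11.29°

39.8 dB, 11.3°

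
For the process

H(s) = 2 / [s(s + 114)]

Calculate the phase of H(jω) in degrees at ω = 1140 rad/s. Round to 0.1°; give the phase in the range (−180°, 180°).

-174.3°

At s = jω = j1140:
pole (s+114): 114 + j1140 → |·| = √(114²+1140²) = √1312596 ≈ 1145.7, ∠ = arctan(1140/114) ≈ 84.29°
pole at origin: |s| = 1140, ∠ = 90.00° (in denominator)
∠H = 0.00° − 174.29° = -174.29°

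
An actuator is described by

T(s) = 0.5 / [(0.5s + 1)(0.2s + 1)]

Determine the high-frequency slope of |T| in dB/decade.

-40 dB/decade

Each pole contributes −20 dB/decade at high frequency; each zero contributes +20 dB/decade.
Net: 0 zero(s) − 2 pole(s) → -40 dB/decade.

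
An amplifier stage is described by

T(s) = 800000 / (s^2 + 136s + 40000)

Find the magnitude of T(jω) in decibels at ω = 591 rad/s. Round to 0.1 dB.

At s = jω = j591:
quadratic: (j591)² + 136·j591 + 40000 = -309281 + j80376 → |·| ≈ 3.1955e+05, ∠ ≈ 165.43°
|T| = 800000 / 3.1955e+05 ≈ 2.5035
Gain = 20 log₁₀(2.5035) ≈ 7.97 dB

8.0 dB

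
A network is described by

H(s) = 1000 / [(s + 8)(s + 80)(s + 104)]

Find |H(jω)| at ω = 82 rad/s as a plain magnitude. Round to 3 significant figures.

At s = jω = j82:
pole (s+8): 8 + j82 → |·| = √(8²+82²) = √6788 ≈ 82.389, ∠ = arctan(82/8) ≈ 84.43°
pole (s+80): 80 + j82 → |·| = √(80²+82²) = √13124 ≈ 114.56, ∠ = arctan(82/80) ≈ 45.71°
pole (s+104): 104 + j82 → |·| = √(104²+82²) = √17540 ≈ 132.44, ∠ = arctan(82/104) ≈ 38.25°
|H| = 1000 / 1.25e+06 ≈ 0.0008

0.000800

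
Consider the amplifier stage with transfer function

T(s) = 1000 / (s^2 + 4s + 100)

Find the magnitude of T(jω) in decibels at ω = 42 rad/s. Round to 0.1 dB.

-4.5 dB

At s = jω = j42:
quadratic: (j42)² + 4·j42 + 100 = -1664 + j168 → |·| ≈ 1672.5, ∠ ≈ 174.23°
|T| = 1000 / 1672.5 ≈ 0.59791
Gain = 20 log₁₀(0.59791) ≈ -4.47 dB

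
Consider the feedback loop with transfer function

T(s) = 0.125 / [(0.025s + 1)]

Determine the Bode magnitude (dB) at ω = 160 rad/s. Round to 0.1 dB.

At ω = 160 rad/s:
pole (1 + j160·0.025) = 1 + j4 → |·| ≈ 4.1231, ∠ ≈ 75.96°
|T| = 0.125 · 1 / (4.1231) ≈ 0.030317
Gain = 20 log₁₀(0.030317) ≈ -30.37 dB

-30.4 dB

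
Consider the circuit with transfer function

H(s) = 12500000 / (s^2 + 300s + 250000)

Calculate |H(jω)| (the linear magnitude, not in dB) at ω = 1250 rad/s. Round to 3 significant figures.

9.16

At s = jω = j1250:
quadratic: (j1250)² + 300·j1250 + 250000 = -1312500 + j375000 → |·| ≈ 1.365e+06, ∠ ≈ 164.05°
|H| = 12500000 / 1.365e+06 ≈ 9.1575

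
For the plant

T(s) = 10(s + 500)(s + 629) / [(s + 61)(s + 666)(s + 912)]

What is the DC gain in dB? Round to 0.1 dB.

-21.4 dB

T(0) = 10·500·629 / (61·666·912) ≈ 0.084883
20 log₁₀(0.084883) ≈ -21.42 dB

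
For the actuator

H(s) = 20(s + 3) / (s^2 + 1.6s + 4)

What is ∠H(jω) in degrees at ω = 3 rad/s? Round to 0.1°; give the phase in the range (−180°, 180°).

At s = jω = j3:
zero (s+3): 3 + j3 → |·| = √(3²+3²) = √18 ≈ 4.2426, ∠ = arctan(3/3) ≈ 45.00°
quadratic: (j3)² + 1.6·j3 + 4 = -5 + j4.8 → |·| ≈ 6.9311, ∠ ≈ 136.17°
∠H = 45.00° − 136.17° = -91.17°

-91.2°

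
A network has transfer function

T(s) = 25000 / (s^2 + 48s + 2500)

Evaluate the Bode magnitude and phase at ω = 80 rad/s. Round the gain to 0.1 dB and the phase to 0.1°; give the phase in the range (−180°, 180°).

13.2 dB, -135.4°

At s = jω = j80:
quadratic: (j80)² + 48·j80 + 2500 = -3900 + j3840 → |·| ≈ 5473.2, ∠ ≈ 135.44°
|T| = 25000 / 5473.2 ≈ 4.5677
Gain = 20 log₁₀(4.5677) ≈ 13.19 dB
∠T = 0.00° − 135.44° = -135.44°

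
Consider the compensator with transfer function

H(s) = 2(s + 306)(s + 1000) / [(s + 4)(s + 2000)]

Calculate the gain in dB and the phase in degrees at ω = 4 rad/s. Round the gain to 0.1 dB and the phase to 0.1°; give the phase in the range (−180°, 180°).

34.7 dB, -44.1°

At s = jω = j4:
zero (s+306): 306 + j4 → |·| = √(306²+4²) = √93652 ≈ 306.03, ∠ = arctan(4/306) ≈ 0.75°
zero (s+1000): 1000 + j4 → |·| = √(1000²+4²) = √1000016 ≈ 1000, ∠ = arctan(4/1000) ≈ 0.23°
pole (s+4): 4 + j4 → |·| = √(4²+4²) = √32 ≈ 5.6569, ∠ = arctan(4/4) ≈ 45.00°
pole (s+2000): 2000 + j4 → |·| = √(2000²+4²) = √4000016 ≈ 2000, ∠ = arctan(4/2000) ≈ 0.11°
|H| = 2 · 3.0603e+05 / 11314 ≈ 54.098
Gain = 20 log₁₀(54.098) ≈ 34.66 dB
∠H = 0.98° − 45.11° = -44.13°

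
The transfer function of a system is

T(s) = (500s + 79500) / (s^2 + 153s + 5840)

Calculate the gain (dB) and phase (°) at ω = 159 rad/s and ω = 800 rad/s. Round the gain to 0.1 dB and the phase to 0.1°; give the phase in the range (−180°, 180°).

ω = 159: 11.2 dB, -83.6°; ω = 800: -4.0 dB, -90.3°

Substitute s = j159:
Numerator: 500(j159) + 79500 = 79500 + j79500
Denominator: (j159)^2 + 153(j159) + 5840 = -19441 + j24327
|N| = √(79500² + 79500²) ≈ 1.1243e+05, ∠N ≈ 45.00°
|D| = √(19441² + 24327²) ≈ 31141, ∠D ≈ 128.63°
|T| = 1.1243e+05 / 31141 ≈ 3.6104
Gain = 20 log₁₀(3.6104) ≈ 11.15 dB
∠T = 45.00° − 128.63° = -83.63°

Substitute s = j800:
Numerator: 500(j800) + 79500 = 79500 + j400000
Denominator: (j800)^2 + 153(j800) + 5840 = -634160 + j122400
|N| = √(79500² + 400000²) ≈ 4.0782e+05, ∠N ≈ 78.76°
|D| = √(634160² + 122400²) ≈ 6.4586e+05, ∠D ≈ 169.08°
|T| = 4.0782e+05 / 6.4586e+05 ≈ 0.63144
Gain = 20 log₁₀(0.63144) ≈ -3.99 dB
∠T = 78.76° − 169.08° = -90.32°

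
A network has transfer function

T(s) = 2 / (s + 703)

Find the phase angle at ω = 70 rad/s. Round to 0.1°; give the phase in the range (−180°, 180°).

Substitute s = j70:
Numerator: 2 = 2 + j0
Denominator: (j70) + 703 = 703 + j70
|N| = √(2² + 0²) ≈ 2, ∠N ≈ 0.00°
|D| = √(703² + 70²) ≈ 706.48, ∠D ≈ 5.69°
∠T = 0.00° − 5.69° = -5.69°

-5.7°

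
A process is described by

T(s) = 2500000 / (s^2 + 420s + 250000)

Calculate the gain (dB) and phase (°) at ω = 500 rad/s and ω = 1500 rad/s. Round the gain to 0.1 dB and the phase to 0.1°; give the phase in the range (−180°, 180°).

At s = jω = j500:
quadratic: (j500)² + 420·j500 + 250000 = 0 + j210000 → |·| ≈ 2.1e+05, ∠ ≈ 90.00°
|T| = 2500000 / 2.1e+05 ≈ 11.905
Gain = 20 log₁₀(11.905) ≈ 21.51 dB
∠T = 0.00° − 90.00° = -90.00°

At s = jω = j1500:
quadratic: (j1500)² + 420·j1500 + 250000 = -2000000 + j630000 → |·| ≈ 2.0969e+06, ∠ ≈ 162.52°
|T| = 2500000 / 2.0969e+06 ≈ 1.1922
Gain = 20 log₁₀(1.1922) ≈ 1.53 dB
∠T = 0.00° − 162.52° = -162.52°

ω = 500: 21.5 dB, -90.0°; ω = 1500: 1.5 dB, -162.5°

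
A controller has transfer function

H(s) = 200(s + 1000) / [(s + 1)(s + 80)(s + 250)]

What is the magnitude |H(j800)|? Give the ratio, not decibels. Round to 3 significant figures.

At s = jω = j800:
zero (s+1000): 1000 + j800 → |·| = √(1000²+800²) = √1640000 ≈ 1280.6, ∠ = arctan(800/1000) ≈ 38.66°
pole (s+1): 1 + j800 → |·| = √(1²+800²) = √640001 ≈ 800, ∠ = arctan(800/1) ≈ 89.93°
pole (s+80): 80 + j800 → |·| = √(80²+800²) = √646400 ≈ 803.99, ∠ = arctan(800/80) ≈ 84.29°
pole (s+250): 250 + j800 → |·| = √(250²+800²) = √702500 ≈ 838.15, ∠ = arctan(800/250) ≈ 72.65°
|H| = 200 · 1280.6 / 5.3909e+08 ≈ 0.0004751

0.000475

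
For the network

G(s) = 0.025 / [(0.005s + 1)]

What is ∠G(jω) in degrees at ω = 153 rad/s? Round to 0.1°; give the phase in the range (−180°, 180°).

At ω = 153 rad/s:
pole (1 + j153·0.005) = 1 + j0.765 → |·| ≈ 1.2591, ∠ ≈ 37.42°
∠G = (0°) − (37.42°) = -37.42°

-37.4°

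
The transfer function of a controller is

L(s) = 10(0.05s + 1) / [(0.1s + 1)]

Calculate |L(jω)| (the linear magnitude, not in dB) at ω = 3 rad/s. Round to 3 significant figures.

At ω = 3 rad/s:
zero (1 + j3·0.05) = 1 + j0.15 → |·| ≈ 1.0112, ∠ ≈ 8.53°
pole (1 + j3·0.1) = 1 + j0.3 → |·| ≈ 1.044, ∠ ≈ 16.70°
|L| = 10 · 1.0112 / (1.044) ≈ 9.6858

9.69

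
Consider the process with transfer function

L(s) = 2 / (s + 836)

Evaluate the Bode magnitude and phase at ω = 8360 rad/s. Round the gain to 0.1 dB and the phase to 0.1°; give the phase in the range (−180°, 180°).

-72.5 dB, -84.3°

Substitute s = j8360:
Numerator: 2 = 2 + j0
Denominator: (j8360) + 836 = 836 + j8360
|N| = √(2² + 0²) ≈ 2, ∠N ≈ 0.00°
|D| = √(836² + 8360²) ≈ 8401.7, ∠D ≈ 84.29°
|L| = 2 / 8401.7 ≈ 0.00023805
Gain = 20 log₁₀(0.00023805) ≈ -72.47 dB
∠L = 0.00° − 84.29° = -84.29°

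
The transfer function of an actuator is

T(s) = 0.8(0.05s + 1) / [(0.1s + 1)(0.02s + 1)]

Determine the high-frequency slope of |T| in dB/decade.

Each pole contributes −20 dB/decade at high frequency; each zero contributes +20 dB/decade.
Net: 1 zero(s) − 2 pole(s) → -20 dB/decade.

-20 dB/decade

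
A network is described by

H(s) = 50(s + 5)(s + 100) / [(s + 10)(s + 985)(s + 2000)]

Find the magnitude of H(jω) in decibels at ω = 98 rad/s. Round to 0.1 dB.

-49.1 dB

At s = jω = j98:
zero (s+5): 5 + j98 → |·| = √(5²+98²) = √9629 ≈ 98.127, ∠ = arctan(98/5) ≈ 87.08°
zero (s+100): 100 + j98 → |·| = √(100²+98²) = √19604 ≈ 140.01, ∠ = arctan(98/100) ≈ 44.42°
pole (s+10): 10 + j98 → |·| = √(10²+98²) = √9704 ≈ 98.509, ∠ = arctan(98/10) ≈ 84.17°
pole (s+985): 985 + j98 → |·| = √(985²+98²) = √979829 ≈ 989.86, ∠ = arctan(98/985) ≈ 5.68°
pole (s+2000): 2000 + j98 → |·| = √(2000²+98²) = √4009604 ≈ 2002.4, ∠ = arctan(98/2000) ≈ 2.81°
|H| = 50 · 13739 / 1.9525e+08 ≈ 0.0035183
Gain = 20 log₁₀(0.0035183) ≈ -49.07 dB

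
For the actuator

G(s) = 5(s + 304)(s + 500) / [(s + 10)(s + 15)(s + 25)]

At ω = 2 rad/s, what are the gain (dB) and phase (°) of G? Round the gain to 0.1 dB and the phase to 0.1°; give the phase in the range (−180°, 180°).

45.9 dB, -22.9°

At s = jω = j2:
zero (s+304): 304 + j2 → |·| = √(304²+2²) = √92420 ≈ 304.01, ∠ = arctan(2/304) ≈ 0.38°
zero (s+500): 500 + j2 → |·| = √(500²+2²) = √250004 ≈ 500, ∠ = arctan(2/500) ≈ 0.23°
pole (s+10): 10 + j2 → |·| = √(10²+2²) = √104 ≈ 10.198, ∠ = arctan(2/10) ≈ 11.31°
pole (s+15): 15 + j2 → |·| = √(15²+2²) = √229 ≈ 15.133, ∠ = arctan(2/15) ≈ 7.59°
pole (s+25): 25 + j2 → |·| = √(25²+2²) = √629 ≈ 25.08, ∠ = arctan(2/25) ≈ 4.57°
|G| = 5 · 1.52e+05 / 3870.5 ≈ 196.36
Gain = 20 log₁₀(196.36) ≈ 45.86 dB
∠G = 0.61° − 23.47° = -22.86°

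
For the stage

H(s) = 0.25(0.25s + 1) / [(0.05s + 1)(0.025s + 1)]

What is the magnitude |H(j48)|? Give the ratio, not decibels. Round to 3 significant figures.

At ω = 48 rad/s:
zero (1 + j48·0.25) = 1 + j12 → |·| ≈ 12.042, ∠ ≈ 85.24°
pole (1 + j48·0.05) = 1 + j2.4 → |·| ≈ 2.6, ∠ ≈ 67.38°
pole (1 + j48·0.025) = 1 + j1.2 → |·| ≈ 1.562, ∠ ≈ 50.19°
|H| = 0.25 · 12.042 / (2.6 · 1.562) ≈ 0.74128

0.741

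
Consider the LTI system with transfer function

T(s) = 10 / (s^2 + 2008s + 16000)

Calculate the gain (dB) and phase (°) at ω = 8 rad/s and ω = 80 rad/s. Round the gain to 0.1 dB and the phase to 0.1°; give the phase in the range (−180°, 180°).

ω = 8: -67.1 dB, -45.2°; ω = 80: -84.1 dB, -86.6°

Substitute s = j8:
Numerator: 10 = 10 + j0
Denominator: (j8)^2 + 2008(j8) + 16000 = 15936 + j16064
|N| = √(10² + 0²) ≈ 10, ∠N ≈ 0.00°
|D| = √(15936² + 16064²) ≈ 22628, ∠D ≈ 45.23°
|T| = 10 / 22628 ≈ 0.00044193
Gain = 20 log₁₀(0.00044193) ≈ -67.09 dB
∠T = 0.00° − 45.23° = -45.23°

Substitute s = j80:
Numerator: 10 = 10 + j0
Denominator: (j80)^2 + 2008(j80) + 16000 = 9600 + j160640
|N| = √(10² + 0²) ≈ 10, ∠N ≈ 0.00°
|D| = √(9600² + 160640²) ≈ 1.6093e+05, ∠D ≈ 86.58°
|T| = 10 / 1.6093e+05 ≈ 6.2139e-05
Gain = 20 log₁₀(6.2139e-05) ≈ -84.13 dB
∠T = 0.00° − 86.58° = -86.58°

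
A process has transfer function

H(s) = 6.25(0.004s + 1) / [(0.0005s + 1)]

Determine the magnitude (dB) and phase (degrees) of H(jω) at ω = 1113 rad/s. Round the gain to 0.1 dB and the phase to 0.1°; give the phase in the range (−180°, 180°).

27.9 dB, 48.2°

At ω = 1113 rad/s:
zero (1 + j1113·0.004) = 1 + j4.452 → |·| ≈ 4.5629, ∠ ≈ 77.34°
pole (1 + j1113·0.0005) = 1 + j0.5565 → |·| ≈ 1.1444, ∠ ≈ 29.10°
|H| = 6.25 · 4.5629 / (1.1444) ≈ 24.92
Gain = 20 log₁₀(24.92) ≈ 27.93 dB
∠H = (77.34°) − (29.10°) = 48.24°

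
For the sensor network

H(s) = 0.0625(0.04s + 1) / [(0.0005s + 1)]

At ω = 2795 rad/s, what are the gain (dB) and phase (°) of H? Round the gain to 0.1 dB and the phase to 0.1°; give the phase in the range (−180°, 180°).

12.2 dB, 35.1°

At ω = 2795 rad/s:
zero (1 + j2795·0.04) = 1 + j111.8 → |·| ≈ 111.8, ∠ ≈ 89.49°
pole (1 + j2795·0.0005) = 1 + j1.3975 → |·| ≈ 1.7184, ∠ ≈ 54.41°
|H| = 0.0625 · 111.8 / (1.7184) ≈ 4.0663
Gain = 20 log₁₀(4.0663) ≈ 12.18 dB
∠H = (89.49°) − (54.41°) = 35.08°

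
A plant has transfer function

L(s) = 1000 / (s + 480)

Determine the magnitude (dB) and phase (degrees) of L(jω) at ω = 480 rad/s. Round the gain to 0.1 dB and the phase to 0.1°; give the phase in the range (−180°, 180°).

At s = jω = j480:
pole (s+480): 480 + j480 → |·| = √(480²+480²) = √460800 ≈ 678.82, ∠ = arctan(480/480) ≈ 45.00°
|L| = 1000 / 678.82 ≈ 1.4731
Gain = 20 log₁₀(1.4731) ≈ 3.36 dB
∠L = 0.00° − 45.00° = -45.00°

3.4 dB, -45.0°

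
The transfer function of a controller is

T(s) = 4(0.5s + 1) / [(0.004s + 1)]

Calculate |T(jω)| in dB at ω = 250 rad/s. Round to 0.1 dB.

At ω = 250 rad/s:
zero (1 + j250·0.5) = 1 + j125 → |·| ≈ 125, ∠ ≈ 89.54°
pole (1 + j250·0.004) = 1 + j1 → |·| ≈ 1.4142, ∠ ≈ 45.00°
|T| = 4 · 125 / (1.4142) ≈ 353.56
Gain = 20 log₁₀(353.56) ≈ 50.97 dB

51.0 dB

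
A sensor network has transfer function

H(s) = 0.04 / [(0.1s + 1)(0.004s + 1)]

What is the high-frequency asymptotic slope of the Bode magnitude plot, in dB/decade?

-40 dB/decade

Each pole contributes −20 dB/decade at high frequency; each zero contributes +20 dB/decade.
Net: 0 zero(s) − 2 pole(s) → -40 dB/decade.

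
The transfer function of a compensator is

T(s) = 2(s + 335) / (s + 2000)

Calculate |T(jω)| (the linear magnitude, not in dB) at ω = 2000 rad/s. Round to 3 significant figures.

At s = jω = j2000:
zero (s+335): 335 + j2000 → |·| = √(335²+2000²) = √4112225 ≈ 2027.9, ∠ = arctan(2000/335) ≈ 80.49°
pole (s+2000): 2000 + j2000 → |·| = √(2000²+2000²) = √8000000 ≈ 2828.4, ∠ = arctan(2000/2000) ≈ 45.00°
|T| = 2 · 2027.9 / 2828.4 ≈ 1.434

1.43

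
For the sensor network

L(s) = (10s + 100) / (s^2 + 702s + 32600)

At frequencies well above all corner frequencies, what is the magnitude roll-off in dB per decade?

-20 dB/decade

Each pole contributes −20 dB/decade at high frequency; each zero contributes +20 dB/decade.
Net: 1 zero(s) − 2 pole(s) → -20 dB/decade.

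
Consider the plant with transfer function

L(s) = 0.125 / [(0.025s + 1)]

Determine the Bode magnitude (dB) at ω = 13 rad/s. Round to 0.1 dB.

At ω = 13 rad/s:
pole (1 + j13·0.025) = 1 + j0.325 → |·| ≈ 1.0515, ∠ ≈ 18.00°
|L| = 0.125 · 1 / (1.0515) ≈ 0.11888
Gain = 20 log₁₀(0.11888) ≈ -18.50 dB

-18.5 dB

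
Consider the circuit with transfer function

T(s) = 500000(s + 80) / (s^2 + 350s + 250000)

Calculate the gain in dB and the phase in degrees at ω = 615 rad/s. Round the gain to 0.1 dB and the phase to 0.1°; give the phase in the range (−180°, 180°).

At s = jω = j615:
zero (s+80): 80 + j615 → |·| = √(80²+615²) = √384625 ≈ 620.18, ∠ = arctan(615/80) ≈ 82.59°
quadratic: (j615)² + 350·j615 + 250000 = -128225 + j215250 → |·| ≈ 2.5055e+05, ∠ ≈ 120.78°
|T| = 500000 · 620.18 / 2.5055e+05 ≈ 1237.6
Gain = 20 log₁₀(1237.6) ≈ 61.85 dB
∠T = 82.59° − 120.78° = -38.19°

61.9 dB, -38.2°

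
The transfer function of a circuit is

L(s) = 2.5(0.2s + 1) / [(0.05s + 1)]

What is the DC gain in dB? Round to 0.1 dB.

L(0) = 2.5 · 1 / 1 = 2.5
20 log₁₀(2.5) ≈ 7.96 dB

8.0 dB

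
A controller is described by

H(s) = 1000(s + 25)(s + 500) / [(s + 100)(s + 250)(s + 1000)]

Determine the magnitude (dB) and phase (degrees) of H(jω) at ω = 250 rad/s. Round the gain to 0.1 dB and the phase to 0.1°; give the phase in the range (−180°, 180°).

3.1 dB, -16.4°

At s = jω = j250:
zero (s+25): 25 + j250 → |·| = √(25²+250²) = √63125 ≈ 251.25, ∠ = arctan(250/25) ≈ 84.29°
zero (s+500): 500 + j250 → |·| = √(500²+250²) = √312500 ≈ 559.02, ∠ = arctan(250/500) ≈ 26.57°
pole (s+100): 100 + j250 → |·| = √(100²+250²) = √72500 ≈ 269.26, ∠ = arctan(250/100) ≈ 68.20°
pole (s+250): 250 + j250 → |·| = √(250²+250²) = √125000 ≈ 353.55, ∠ = arctan(250/250) ≈ 45.00°
pole (s+1000): 1000 + j250 → |·| = √(1000²+250²) = √1062500 ≈ 1030.8, ∠ = arctan(250/1000) ≈ 14.04°
|H| = 1000 · 1.4045e+05 / 9.8129e+07 ≈ 1.4313
Gain = 20 log₁₀(1.4313) ≈ 3.11 dB
∠H = 110.86° − 127.24° = -16.38°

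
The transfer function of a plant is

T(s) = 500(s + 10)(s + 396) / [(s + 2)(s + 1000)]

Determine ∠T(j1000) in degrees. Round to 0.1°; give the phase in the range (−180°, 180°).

22.9°

At s = jω = j1000:
zero (s+10): 10 + j1000 → |·| = √(10²+1000²) = √1000100 ≈ 1000, ∠ = arctan(1000/10) ≈ 89.43°
zero (s+396): 396 + j1000 → |·| = √(396²+1000²) = √1156816 ≈ 1075.6, ∠ = arctan(1000/396) ≈ 68.40°
pole (s+2): 2 + j1000 → |·| = √(2²+1000²) = √1000004 ≈ 1000, ∠ = arctan(1000/2) ≈ 89.89°
pole (s+1000): 1000 + j1000 → |·| = √(1000²+1000²) = √2000000 ≈ 1414.2, ∠ = arctan(1000/1000) ≈ 45.00°
∠T = 157.83° − 134.89° = 22.94°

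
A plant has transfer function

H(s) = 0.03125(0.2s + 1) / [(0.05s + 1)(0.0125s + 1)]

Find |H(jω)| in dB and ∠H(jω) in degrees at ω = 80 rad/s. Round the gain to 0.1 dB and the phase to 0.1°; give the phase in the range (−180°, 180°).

At ω = 80 rad/s:
zero (1 + j80·0.2) = 1 + j16 → |·| ≈ 16.031, ∠ ≈ 86.42°
pole (1 + j80·0.05) = 1 + j4 → |·| ≈ 4.1231, ∠ ≈ 75.96°
pole (1 + j80·0.0125) = 1 + j1 → |·| ≈ 1.4142, ∠ ≈ 45.00°
|H| = 0.03125 · 16.031 / (4.1231 · 1.4142) ≈ 0.085916
Gain = 20 log₁₀(0.085916) ≈ -21.32 dB
∠H = (86.42°) − (75.96° + 45.00°) = -34.54°

-21.3 dB, -34.5°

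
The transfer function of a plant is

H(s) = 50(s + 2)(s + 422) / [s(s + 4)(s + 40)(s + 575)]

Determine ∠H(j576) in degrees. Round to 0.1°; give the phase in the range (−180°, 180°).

At s = jω = j576:
zero (s+2): 2 + j576 → |·| = √(2²+576²) = √331780 ≈ 576, ∠ = arctan(576/2) ≈ 89.80°
zero (s+422): 422 + j576 → |·| = √(422²+576²) = √509860 ≈ 714.04, ∠ = arctan(576/422) ≈ 53.77°
pole (s+4): 4 + j576 → |·| = √(4²+576²) = √331792 ≈ 576.01, ∠ = arctan(576/4) ≈ 89.60°
pole (s+40): 40 + j576 → |·| = √(40²+576²) = √333376 ≈ 577.39, ∠ = arctan(576/40) ≈ 86.03°
pole (s+575): 575 + j576 → |·| = √(575²+576²) = √662401 ≈ 813.88, ∠ = arctan(576/575) ≈ 45.05°
pole at origin: |s| = 576, ∠ = 90.00° (in denominator)
∠H = 143.57° − 310.68° = -167.11°

-167.1°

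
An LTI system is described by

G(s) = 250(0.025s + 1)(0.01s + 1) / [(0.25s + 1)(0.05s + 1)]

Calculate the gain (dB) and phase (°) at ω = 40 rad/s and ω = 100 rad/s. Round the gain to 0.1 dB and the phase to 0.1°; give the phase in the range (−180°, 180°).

At ω = 40 rad/s:
zero (1 + j40·0.025) = 1 + j1 → |·| ≈ 1.4142, ∠ ≈ 45.00°
zero (1 + j40·0.01) = 1 + j0.4 → |·| ≈ 1.077, ∠ ≈ 21.80°
pole (1 + j40·0.25) = 1 + j10 → |·| ≈ 10.05, ∠ ≈ 84.29°
pole (1 + j40·0.05) = 1 + j2 → |·| ≈ 2.2361, ∠ ≈ 63.43°
|G| = 250 · 1.4142 · 1.077 / (10.05 · 2.2361) ≈ 16.944
Gain = 20 log₁₀(16.944) ≈ 24.58 dB
∠G = (45.00° + 21.80°) − (84.29° + 63.43°) = -80.92°

At ω = 100 rad/s:
zero (1 + j100·0.025) = 1 + j2.5 → |·| ≈ 2.6926, ∠ ≈ 68.20°
zero (1 + j100·0.01) = 1 + j1 → |·| ≈ 1.4142, ∠ ≈ 45.00°
pole (1 + j100·0.25) = 1 + j25 → |·| ≈ 25.02, ∠ ≈ 87.71°
pole (1 + j100·0.05) = 1 + j5 → |·| ≈ 5.099, ∠ ≈ 78.69°
|G| = 250 · 2.6926 · 1.4142 / (25.02 · 5.099) ≈ 7.4619
Gain = 20 log₁₀(7.4619) ≈ 17.46 dB
∠G = (68.20° + 45.00°) − (87.71° + 78.69°) = -53.20°

ω = 40: 24.6 dB, -80.9°; ω = 100: 17.5 dB, -53.2°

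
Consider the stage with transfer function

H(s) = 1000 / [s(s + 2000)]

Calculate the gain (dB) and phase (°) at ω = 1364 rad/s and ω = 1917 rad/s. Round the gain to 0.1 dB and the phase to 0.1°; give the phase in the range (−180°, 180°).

ω = 1364: -70.4 dB, -124.3°; ω = 1917: -74.5 dB, -133.8°

At s = jω = j1364:
pole (s+2000): 2000 + j1364 → |·| = √(2000²+1364²) = √5860496 ≈ 2420.8, ∠ = arctan(1364/2000) ≈ 34.29°
pole at origin: |s| = 1364, ∠ = 90.00° (in denominator)
|H| = 1000 / 3.302e+06 ≈ 0.00030285
Gain = 20 log₁₀(0.00030285) ≈ -70.38 dB
∠H = 0.00° − 124.29° = -124.29°

At s = jω = j1917:
pole (s+2000): 2000 + j1917 → |·| = √(2000²+1917²) = √7674889 ≈ 2770.4, ∠ = arctan(1917/2000) ≈ 43.79°
pole at origin: |s| = 1917, ∠ = 90.00° (in denominator)
|H| = 1000 / 5.3109e+06 ≈ 0.00018829
Gain = 20 log₁₀(0.00018829) ≈ -74.50 dB
∠H = 0.00° − 133.79° = -133.79°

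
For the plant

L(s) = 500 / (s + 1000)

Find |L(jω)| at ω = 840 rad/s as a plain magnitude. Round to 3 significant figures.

0.383

At s = jω = j840:
pole (s+1000): 1000 + j840 → |·| = √(1000²+840²) = √1705600 ≈ 1306, ∠ = arctan(840/1000) ≈ 40.03°
|L| = 500 / 1306 ≈ 0.38285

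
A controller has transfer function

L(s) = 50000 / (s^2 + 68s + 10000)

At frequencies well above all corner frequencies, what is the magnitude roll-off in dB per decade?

-40 dB/decade

Each pole contributes −20 dB/decade at high frequency; each zero contributes +20 dB/decade.
Net: 0 zero(s) − 2 pole(s) → -40 dB/decade.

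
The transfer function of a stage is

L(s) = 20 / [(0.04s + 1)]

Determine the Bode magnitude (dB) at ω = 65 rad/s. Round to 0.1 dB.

17.1 dB

At ω = 65 rad/s:
pole (1 + j65·0.04) = 1 + j2.6 → |·| ≈ 2.7857, ∠ ≈ 68.96°
|L| = 20 · 1 / (2.7857) ≈ 7.1795
Gain = 20 log₁₀(7.1795) ≈ 17.12 dB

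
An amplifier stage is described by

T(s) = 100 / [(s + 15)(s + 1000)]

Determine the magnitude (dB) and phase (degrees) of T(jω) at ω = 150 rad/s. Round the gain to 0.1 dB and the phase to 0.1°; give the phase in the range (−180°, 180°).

-63.7 dB, -92.8°

At s = jω = j150:
pole (s+15): 15 + j150 → |·| = √(15²+150²) = √22725 ≈ 150.75, ∠ = arctan(150/15) ≈ 84.29°
pole (s+1000): 1000 + j150 → |·| = √(1000²+150²) = √1022500 ≈ 1011.2, ∠ = arctan(150/1000) ≈ 8.53°
|T| = 100 / 1.5244e+05 ≈ 0.000656
Gain = 20 log₁₀(0.000656) ≈ -63.66 dB
∠T = 0.00° − 92.82° = -92.82°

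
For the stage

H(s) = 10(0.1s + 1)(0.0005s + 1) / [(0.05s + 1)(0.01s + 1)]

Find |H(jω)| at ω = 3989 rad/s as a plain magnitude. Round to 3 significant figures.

At ω = 3989 rad/s:
zero (1 + j3989·0.1) = 1 + j398.9 → |·| ≈ 398.9, ∠ ≈ 89.86°
zero (1 + j3989·0.0005) = 1 + j1.9945 → |·| ≈ 2.2311, ∠ ≈ 63.37°
pole (1 + j3989·0.05) = 1 + j199.45 → |·| ≈ 199.45, ∠ ≈ 89.71°
pole (1 + j3989·0.01) = 1 + j39.89 → |·| ≈ 39.903, ∠ ≈ 88.56°
|H| = 10 · 398.9 · 2.2311 / (199.45 · 39.903) ≈ 1.1183

1.12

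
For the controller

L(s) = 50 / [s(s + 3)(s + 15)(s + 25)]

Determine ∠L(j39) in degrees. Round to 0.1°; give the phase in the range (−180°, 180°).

58.1°

At s = jω = j39:
pole (s+3): 3 + j39 → |·| = √(3²+39²) = √1530 ≈ 39.115, ∠ = arctan(39/3) ≈ 85.60°
pole (s+15): 15 + j39 → |·| = √(15²+39²) = √1746 ≈ 41.785, ∠ = arctan(39/15) ≈ 68.96°
pole (s+25): 25 + j39 → |·| = √(25²+39²) = √2146 ≈ 46.325, ∠ = arctan(39/25) ≈ 57.34°
pole at origin: |s| = 39, ∠ = 90.00° (in denominator)
∠L = 0.00° − 301.90° = -301.90° ≡ 58.10° (principal value)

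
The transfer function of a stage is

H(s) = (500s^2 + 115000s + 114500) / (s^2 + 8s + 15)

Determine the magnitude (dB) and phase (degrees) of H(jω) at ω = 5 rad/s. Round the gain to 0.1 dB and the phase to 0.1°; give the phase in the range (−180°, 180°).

Substitute s = j5:
Numerator: 500(j5)^2 + 115000(j5) + 114500 = 102000 + j575000
Denominator: (j5)^2 + 8(j5) + 15 = -10 + j40
|N| = √(102000² + 575000²) ≈ 5.8398e+05, ∠N ≈ 79.94°
|D| = √(10² + 40²) ≈ 41.231, ∠D ≈ 104.04°
|H| = 5.8398e+05 / 41.231 ≈ 14164
Gain = 20 log₁₀(14164) ≈ 83.02 dB
∠H = 79.94° − 104.04° = -24.10°

83.0 dB, -24.1°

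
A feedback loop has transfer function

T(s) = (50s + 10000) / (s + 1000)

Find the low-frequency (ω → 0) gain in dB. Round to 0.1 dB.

20.0 dB

T(0) = 10000 / 1000 = 10
20 log₁₀(10) ≈ 20.00 dB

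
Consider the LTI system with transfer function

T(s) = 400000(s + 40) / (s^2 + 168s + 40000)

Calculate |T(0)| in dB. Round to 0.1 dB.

52.0 dB

T(0) = 400000·40 / 40000 = 400
20 log₁₀(400) ≈ 52.04 dB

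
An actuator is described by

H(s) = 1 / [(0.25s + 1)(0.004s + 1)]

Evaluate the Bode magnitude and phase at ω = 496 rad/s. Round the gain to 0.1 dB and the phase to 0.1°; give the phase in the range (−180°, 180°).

At ω = 496 rad/s:
pole (1 + j496·0.25) = 1 + j124 → |·| ≈ 124, ∠ ≈ 89.54°
pole (1 + j496·0.004) = 1 + j1.984 → |·| ≈ 2.2218, ∠ ≈ 63.25°
|H| = 1 · 1 / (124 · 2.2218) ≈ 0.0036297
Gain = 20 log₁₀(0.0036297) ≈ -48.80 dB
∠H = (0°) − (89.54° + 63.25°) = -152.79°

-48.8 dB, -152.8°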